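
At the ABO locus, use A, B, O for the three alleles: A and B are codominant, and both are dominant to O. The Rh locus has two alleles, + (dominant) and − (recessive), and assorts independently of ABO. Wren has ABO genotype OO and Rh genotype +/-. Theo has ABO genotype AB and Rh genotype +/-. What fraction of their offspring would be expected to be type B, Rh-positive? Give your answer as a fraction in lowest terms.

ABO cross OO × AB → offspring phenotypes: 1/2 A, 1/2 B.
Rh cross +/- × +/- → 3/4 Rh+, 1/4 Rh-.
Independent loci: P(type B, Rh-positive) = 1/2 × 3/4 = 3/8.

3/8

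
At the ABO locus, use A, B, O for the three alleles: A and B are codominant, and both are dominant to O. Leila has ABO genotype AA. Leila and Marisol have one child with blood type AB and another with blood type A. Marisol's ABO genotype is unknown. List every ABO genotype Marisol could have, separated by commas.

For each candidate genotype of Marisol, check whether crossing it with AA can produce every observed child phenotype.
  AA → possible child types {A} ✗
  AB → possible child types {A, AB} ✓
  AO → possible child types {A} ✗
  BB → possible child types {AB} ✗
  BO → possible child types {A, AB} ✓
  OO → possible child types {A} ✗

AB, BO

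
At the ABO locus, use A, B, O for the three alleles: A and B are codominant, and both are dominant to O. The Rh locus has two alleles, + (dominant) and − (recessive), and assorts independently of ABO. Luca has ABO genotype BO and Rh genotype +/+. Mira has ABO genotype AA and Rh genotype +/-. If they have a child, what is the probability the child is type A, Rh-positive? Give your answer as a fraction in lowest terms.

ABO cross BO × AA → offspring phenotypes: 1/2 A, 1/2 AB.
Rh cross +/+ × +/- → 1 Rh+.
Independent loci: P(type A, Rh-positive) = 1/2 × 1 = 1/2.

1/2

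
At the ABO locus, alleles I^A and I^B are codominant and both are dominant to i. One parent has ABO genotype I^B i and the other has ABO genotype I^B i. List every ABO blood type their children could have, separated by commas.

O, B

Gametes from I^B i × I^B i give offspring ABO genotypes I^B I^B, I^B i, i i, i.e. phenotypes O, B.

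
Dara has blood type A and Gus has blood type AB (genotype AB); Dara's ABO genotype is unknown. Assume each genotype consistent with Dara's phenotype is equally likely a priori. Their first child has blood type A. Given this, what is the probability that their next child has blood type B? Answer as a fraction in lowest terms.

Possible genotypes: Dara ∈ {AA, AO}; Gus ∈ {AB}.
Weight each parental genotype pair by prior × P(type-A child):
  AA × AB: posterior weight 1/2; P(next child type B) = 0.
  AO × AB: posterior weight 1/2; P(next child type B) = 1/4.
Weighted sum = 1/8.

1/8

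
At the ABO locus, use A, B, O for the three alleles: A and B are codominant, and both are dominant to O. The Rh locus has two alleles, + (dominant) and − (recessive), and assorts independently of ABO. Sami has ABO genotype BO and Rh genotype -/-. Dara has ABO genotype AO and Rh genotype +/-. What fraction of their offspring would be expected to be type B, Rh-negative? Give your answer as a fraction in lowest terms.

ABO cross BO × AO → offspring phenotypes: 1/4 O, 1/4 A, 1/4 B, 1/4 AB.
Rh cross -/- × +/- → 1/2 Rh+, 1/2 Rh-.
Independent loci: P(type B, Rh-negative) = 1/4 × 1/2 = 1/8.

1/8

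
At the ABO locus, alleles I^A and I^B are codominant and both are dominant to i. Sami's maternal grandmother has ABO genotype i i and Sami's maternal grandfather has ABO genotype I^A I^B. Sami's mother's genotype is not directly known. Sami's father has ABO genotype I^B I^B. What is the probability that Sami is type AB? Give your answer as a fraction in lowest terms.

Sami's mother's ABO genotype from i i × I^A I^B: 1/2 I^A i, 1/2 I^B i.
Crossing each possibility with the father I^B I^B and summing P(type AB): 1/2·1/2 + 1/2·0 = 1/4.

1/4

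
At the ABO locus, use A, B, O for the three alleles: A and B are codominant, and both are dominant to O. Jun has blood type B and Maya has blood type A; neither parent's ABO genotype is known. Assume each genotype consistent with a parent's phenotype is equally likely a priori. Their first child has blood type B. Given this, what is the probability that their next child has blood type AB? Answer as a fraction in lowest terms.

5/12

Possible genotypes: Jun ∈ {BB, BO}; Maya ∈ {AA, AO}.
Weight each parental genotype pair by prior × P(type-B child):
  BB × AO: posterior weight 2/3; P(next child type AB) = 1/2.
  BO × AO: posterior weight 1/3; P(next child type AB) = 1/4.
Weighted sum = 5/12.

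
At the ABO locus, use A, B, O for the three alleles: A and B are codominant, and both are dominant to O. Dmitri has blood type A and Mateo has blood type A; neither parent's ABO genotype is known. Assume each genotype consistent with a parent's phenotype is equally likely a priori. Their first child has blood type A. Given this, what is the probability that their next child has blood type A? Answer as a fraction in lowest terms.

Possible genotypes: Dmitri ∈ {AA, AO}; Mateo ∈ {AA, AO}.
Weight each parental genotype pair by prior × P(type-A child):
  AA × AA: posterior weight 4/15; P(next child type A) = 1.
  AA × AO: posterior weight 4/15; P(next child type A) = 1.
  AO × AA: posterior weight 4/15; P(next child type A) = 1.
  AO × AO: posterior weight 1/5; P(next child type A) = 3/4.
Weighted sum = 19/20.

19/20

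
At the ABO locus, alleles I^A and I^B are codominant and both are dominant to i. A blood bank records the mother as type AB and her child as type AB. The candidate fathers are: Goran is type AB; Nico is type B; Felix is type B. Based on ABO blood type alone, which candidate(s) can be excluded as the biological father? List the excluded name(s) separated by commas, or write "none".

none

A candidate is excluded only if no genotype consistent with his phenotype could produce a type AB child with a type AB mother.
Every candidate has at least one consistent genotype combination, so none can be excluded.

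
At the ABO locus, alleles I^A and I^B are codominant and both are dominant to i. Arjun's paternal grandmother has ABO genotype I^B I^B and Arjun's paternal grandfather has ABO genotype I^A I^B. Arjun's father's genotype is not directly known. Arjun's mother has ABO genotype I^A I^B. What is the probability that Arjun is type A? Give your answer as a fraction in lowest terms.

1/8

Arjun's father's ABO genotype from I^B I^B × I^A I^B: 1/2 I^A I^B, 1/2 I^B I^B.
Crossing each possibility with the mother I^A I^B and summing P(type A): 1/2·1/4 + 1/2·0 = 1/8.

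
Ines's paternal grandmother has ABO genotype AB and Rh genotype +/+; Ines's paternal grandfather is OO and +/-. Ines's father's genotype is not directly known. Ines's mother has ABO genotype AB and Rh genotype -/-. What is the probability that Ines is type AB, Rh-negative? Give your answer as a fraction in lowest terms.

1/16

Ines's father's ABO genotype from AB × OO: 1/2 AO, 1/2 BO.
Crossing each possibility with the mother AB and summing P(type AB): 1/2·1/4 + 1/2·1/4 = 1/4.
Similarly for Rh via the father's Rh distribution: P(Rh-) = 1/4.
Independent loci: 1/4 × 1/4 = 1/16.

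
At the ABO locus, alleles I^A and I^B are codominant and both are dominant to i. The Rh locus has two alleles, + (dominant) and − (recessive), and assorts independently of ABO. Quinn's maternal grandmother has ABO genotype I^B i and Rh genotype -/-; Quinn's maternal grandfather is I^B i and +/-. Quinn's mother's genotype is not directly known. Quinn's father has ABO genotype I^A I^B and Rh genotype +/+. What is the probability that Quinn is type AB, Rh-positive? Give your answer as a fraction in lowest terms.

Quinn's mother's ABO genotype from I^B i × I^B i: 1/4 I^B I^B, 1/2 I^B i, 1/4 i i.
Crossing each possibility with the father I^A I^B and summing P(type AB): 1/4·1/2 + 1/2·1/4 + 1/4·0 = 1/4.
Similarly for Rh via the mother's Rh distribution: P(Rh+) = 1.
Independent loci: 1/4 × 1 = 1/4.

1/4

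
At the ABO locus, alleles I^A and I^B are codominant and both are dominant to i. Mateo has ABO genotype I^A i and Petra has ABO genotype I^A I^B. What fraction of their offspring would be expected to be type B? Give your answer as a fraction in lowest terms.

ABO cross I^A i × I^A I^B → offspring phenotypes: 1/2 A, 1/4 B, 1/4 AB.
So P(type B) = 1/4.

1/4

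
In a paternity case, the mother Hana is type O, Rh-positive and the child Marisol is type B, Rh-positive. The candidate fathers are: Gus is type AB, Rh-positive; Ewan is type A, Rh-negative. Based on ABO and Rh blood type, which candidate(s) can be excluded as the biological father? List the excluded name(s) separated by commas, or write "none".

Ewan

A candidate is excluded only if no genotype consistent with his phenotype could produce a type B, Rh-positive child with a type O, Rh-positive mother.
Ewan (type A, Rh-): no genotype consistent with that phenotype can produce a type-B Rh+ child with a type-O mother.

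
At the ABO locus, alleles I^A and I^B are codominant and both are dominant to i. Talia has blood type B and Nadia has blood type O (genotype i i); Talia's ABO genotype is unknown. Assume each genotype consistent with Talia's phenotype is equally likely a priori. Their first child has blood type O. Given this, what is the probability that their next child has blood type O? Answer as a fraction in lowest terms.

Possible genotypes: Talia ∈ {I^B I^B, I^B i}; Nadia ∈ {i i}.
Weight each parental genotype pair by prior × P(type-O child):
  I^B i × i i: posterior weight 1; P(next child type O) = 1/2.
Weighted sum = 1/2.

1/2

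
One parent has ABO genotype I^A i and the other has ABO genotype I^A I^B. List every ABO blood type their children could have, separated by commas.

Gametes from I^A i × I^A I^B give offspring ABO genotypes I^A I^A, I^A I^B, I^A i, I^B i, i.e. phenotypes A, B, AB.

A, B, AB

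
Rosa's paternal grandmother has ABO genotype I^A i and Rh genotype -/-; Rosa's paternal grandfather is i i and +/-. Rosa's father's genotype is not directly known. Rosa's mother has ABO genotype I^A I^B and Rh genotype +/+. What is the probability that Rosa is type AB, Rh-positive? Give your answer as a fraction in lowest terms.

1/8

Rosa's father's ABO genotype from I^A i × i i: 1/2 I^A i, 1/2 i i.
Crossing each possibility with the mother I^A I^B and summing P(type AB): 1/2·1/4 + 1/2·0 = 1/8.
Similarly for Rh via the father's Rh distribution: P(Rh+) = 1.
Independent loci: 1/8 × 1 = 1/8.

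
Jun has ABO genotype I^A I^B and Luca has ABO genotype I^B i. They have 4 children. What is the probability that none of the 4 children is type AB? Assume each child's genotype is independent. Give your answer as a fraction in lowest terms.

81/256

ABO cross I^A I^B × I^B i → 1/4 A, 1/2 B, 1/4 AB.
So P(type AB) = 1/4 per child.
P(not type AB) = 3/4 for one child; (3/4)^4 = 81/256.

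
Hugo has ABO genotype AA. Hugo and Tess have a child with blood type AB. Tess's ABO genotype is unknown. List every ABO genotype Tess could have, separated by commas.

For each candidate genotype of Tess, check whether crossing it with AA can produce every observed child phenotype.
  AA → possible child types {A} ✗
  AB → possible child types {A, AB} ✓
  AO → possible child types {A} ✗
  BB → possible child types {AB} ✓
  BO → possible child types {A, AB} ✓
  OO → possible child types {A} ✗

AB, BB, BO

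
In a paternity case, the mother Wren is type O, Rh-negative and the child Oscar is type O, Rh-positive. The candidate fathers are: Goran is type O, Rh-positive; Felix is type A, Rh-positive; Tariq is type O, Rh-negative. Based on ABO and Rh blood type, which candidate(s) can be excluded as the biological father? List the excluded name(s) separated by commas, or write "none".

A candidate is excluded only if no genotype consistent with his phenotype could produce a type O, Rh-positive child with a type O, Rh-negative mother.
Tariq (type O, Rh-): no genotype consistent with that phenotype can produce a type-O Rh+ child with a type-O mother.

Tariq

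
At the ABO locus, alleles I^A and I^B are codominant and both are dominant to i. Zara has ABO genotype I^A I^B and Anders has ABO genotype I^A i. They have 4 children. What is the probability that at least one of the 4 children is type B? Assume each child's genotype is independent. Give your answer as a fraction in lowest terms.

ABO cross I^A I^B × I^A i → 1/2 A, 1/4 B, 1/4 AB.
So P(type B) = 1/4 per child.
P(none) = (3/4)^4 = 81/256; P(at least one) = 1 − 81/256 = 175/256.

175/256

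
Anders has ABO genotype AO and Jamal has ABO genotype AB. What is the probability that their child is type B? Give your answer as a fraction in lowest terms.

1/4

ABO cross AO × AB → offspring phenotypes: 1/2 A, 1/4 B, 1/4 AB.
So P(type B) = 1/4.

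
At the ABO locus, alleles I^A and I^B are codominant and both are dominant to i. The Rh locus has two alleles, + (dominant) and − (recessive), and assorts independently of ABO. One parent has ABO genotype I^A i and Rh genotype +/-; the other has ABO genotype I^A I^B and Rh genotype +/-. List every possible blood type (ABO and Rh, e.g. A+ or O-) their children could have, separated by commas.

A+, A-, B+, B-, AB+, AB-

Gametes from I^A i × I^A I^B give offspring ABO genotypes I^A I^A, I^A I^B, I^A i, I^B i, i.e. phenotypes A, B, AB.
Rh cross +/- × +/- → phenotypes Rh+, Rh-.
Combining independently: A+, A-, B+, B-, AB+, AB-.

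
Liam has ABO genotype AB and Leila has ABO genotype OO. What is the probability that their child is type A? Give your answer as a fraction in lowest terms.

ABO cross AB × OO → offspring phenotypes: 1/2 A, 1/2 B.
So P(type A) = 1/2.

1/2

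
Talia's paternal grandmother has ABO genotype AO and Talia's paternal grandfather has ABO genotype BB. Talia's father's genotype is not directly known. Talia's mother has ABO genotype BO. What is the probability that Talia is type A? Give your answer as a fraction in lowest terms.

1/8

Talia's father's ABO genotype from AO × BB: 1/2 AB, 1/2 BO.
Crossing each possibility with the mother BO and summing P(type A): 1/2·1/4 + 1/2·0 = 1/8.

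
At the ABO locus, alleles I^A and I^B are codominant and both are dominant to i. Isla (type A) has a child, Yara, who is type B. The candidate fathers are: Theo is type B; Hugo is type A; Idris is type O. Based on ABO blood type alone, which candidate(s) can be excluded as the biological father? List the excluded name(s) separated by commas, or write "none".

A candidate is excluded only if no genotype consistent with his phenotype could produce a type B child with a type A mother.
Hugo (type A): no genotype consistent with that phenotype can produce a type-B child with a type-A mother.
Idris (type O): no genotype consistent with that phenotype can produce a type-B child with a type-A mother.

Hugo, Idris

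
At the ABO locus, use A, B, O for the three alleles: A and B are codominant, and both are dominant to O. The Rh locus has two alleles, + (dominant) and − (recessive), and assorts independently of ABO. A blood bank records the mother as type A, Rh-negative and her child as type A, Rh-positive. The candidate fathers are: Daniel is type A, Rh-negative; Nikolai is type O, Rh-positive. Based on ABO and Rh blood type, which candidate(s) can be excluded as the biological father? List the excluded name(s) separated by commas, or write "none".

Daniel

A candidate is excluded only if no genotype consistent with his phenotype could produce a type A, Rh-positive child with a type A, Rh-negative mother.
Daniel (type A, Rh-): no genotype consistent with that phenotype can produce a type-A Rh+ child with a type-A mother.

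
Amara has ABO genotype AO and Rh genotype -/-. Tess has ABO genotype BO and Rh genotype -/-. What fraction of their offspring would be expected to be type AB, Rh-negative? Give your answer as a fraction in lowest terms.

ABO cross AO × BO → offspring phenotypes: 1/4 O, 1/4 A, 1/4 B, 1/4 AB.
Rh cross -/- × -/- → 1 Rh-.
Independent loci: P(type AB, Rh-negative) = 1/4 × 1 = 1/4.

1/4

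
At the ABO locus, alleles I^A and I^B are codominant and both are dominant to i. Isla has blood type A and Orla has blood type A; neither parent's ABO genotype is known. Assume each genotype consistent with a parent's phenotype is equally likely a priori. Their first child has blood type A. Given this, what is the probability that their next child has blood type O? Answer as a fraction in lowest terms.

1/20

Possible genotypes: Isla ∈ {I^A I^A, I^A i}; Orla ∈ {I^A I^A, I^A i}.
Weight each parental genotype pair by prior × P(type-A child):
  I^A I^A × I^A I^A: posterior weight 4/15; P(next child type O) = 0.
  I^A I^A × I^A i: posterior weight 4/15; P(next child type O) = 0.
  I^A i × I^A I^A: posterior weight 4/15; P(next child type O) = 0.
  I^A i × I^A i: posterior weight 1/5; P(next child type O) = 1/4.
Weighted sum = 1/20.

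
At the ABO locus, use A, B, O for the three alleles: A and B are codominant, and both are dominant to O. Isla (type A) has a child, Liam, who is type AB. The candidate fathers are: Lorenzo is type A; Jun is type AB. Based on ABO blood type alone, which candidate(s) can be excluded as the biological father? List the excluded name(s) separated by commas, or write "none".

Lorenzo

A candidate is excluded only if no genotype consistent with his phenotype could produce a type AB child with a type A mother.
Lorenzo (type A): no genotype consistent with that phenotype can produce a type-AB child with a type-A mother.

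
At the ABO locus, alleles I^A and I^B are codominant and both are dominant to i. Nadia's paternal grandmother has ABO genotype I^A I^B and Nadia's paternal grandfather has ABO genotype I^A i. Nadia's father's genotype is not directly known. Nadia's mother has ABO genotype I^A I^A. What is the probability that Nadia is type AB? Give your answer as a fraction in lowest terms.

Nadia's father's ABO genotype from I^A I^B × I^A i: 1/4 I^A I^A, 1/4 I^A I^B, 1/4 I^A i, 1/4 I^B i.
Crossing each possibility with the mother I^A I^A and summing P(type AB): 1/4·0 + 1/4·1/2 + 1/4·0 + 1/4·1/2 = 1/4.

1/4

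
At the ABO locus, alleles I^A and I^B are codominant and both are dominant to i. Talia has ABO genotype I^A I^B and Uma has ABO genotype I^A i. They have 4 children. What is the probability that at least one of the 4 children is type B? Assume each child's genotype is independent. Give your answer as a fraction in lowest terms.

ABO cross I^A I^B × I^A i → 1/2 A, 1/4 B, 1/4 AB.
So P(type B) = 1/4 per child.
P(none) = (3/4)^4 = 81/256; P(at least one) = 1 − 81/256 = 175/256.

175/256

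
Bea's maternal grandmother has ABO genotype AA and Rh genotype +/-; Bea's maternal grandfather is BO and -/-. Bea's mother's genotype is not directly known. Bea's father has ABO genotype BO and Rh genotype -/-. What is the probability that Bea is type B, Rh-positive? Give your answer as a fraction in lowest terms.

3/32

Bea's mother's ABO genotype from AA × BO: 1/2 AB, 1/2 AO.
Crossing each possibility with the father BO and summing P(type B): 1/2·1/2 + 1/2·1/4 = 3/8.
Similarly for Rh via the mother's Rh distribution: P(Rh+) = 1/4.
Independent loci: 3/8 × 1/4 = 3/32.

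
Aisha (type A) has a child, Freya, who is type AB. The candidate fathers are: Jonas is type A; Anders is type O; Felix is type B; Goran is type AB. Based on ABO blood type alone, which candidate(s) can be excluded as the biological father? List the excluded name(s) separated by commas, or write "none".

A candidate is excluded only if no genotype consistent with his phenotype could produce a type AB child with a type A mother.
Jonas (type A): no genotype consistent with that phenotype can produce a type-AB child with a type-A mother.
Anders (type O): no genotype consistent with that phenotype can produce a type-AB child with a type-A mother.

Jonas, Anders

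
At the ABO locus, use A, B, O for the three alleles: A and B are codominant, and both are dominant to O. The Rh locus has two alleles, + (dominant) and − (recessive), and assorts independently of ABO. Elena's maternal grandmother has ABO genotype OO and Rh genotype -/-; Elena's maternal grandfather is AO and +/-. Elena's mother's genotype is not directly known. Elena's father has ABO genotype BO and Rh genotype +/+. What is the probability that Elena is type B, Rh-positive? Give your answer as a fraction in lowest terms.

3/8

Elena's mother's ABO genotype from OO × AO: 1/2 AO, 1/2 OO.
Crossing each possibility with the father BO and summing P(type B): 1/2·1/4 + 1/2·1/2 = 3/8.
Similarly for Rh via the mother's Rh distribution: P(Rh+) = 1.
Independent loci: 3/8 × 1 = 3/8.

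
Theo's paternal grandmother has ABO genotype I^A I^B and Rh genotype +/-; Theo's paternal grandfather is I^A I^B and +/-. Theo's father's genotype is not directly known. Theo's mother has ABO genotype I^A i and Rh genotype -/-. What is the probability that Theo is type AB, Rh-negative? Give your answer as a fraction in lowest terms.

1/8

Theo's father's ABO genotype from I^A I^B × I^A I^B: 1/4 I^A I^A, 1/2 I^A I^B, 1/4 I^B I^B.
Crossing each possibility with the mother I^A i and summing P(type AB): 1/4·0 + 1/2·1/4 + 1/4·1/2 = 1/4.
Similarly for Rh via the father's Rh distribution: P(Rh-) = 1/2.
Independent loci: 1/4 × 1/2 = 1/8.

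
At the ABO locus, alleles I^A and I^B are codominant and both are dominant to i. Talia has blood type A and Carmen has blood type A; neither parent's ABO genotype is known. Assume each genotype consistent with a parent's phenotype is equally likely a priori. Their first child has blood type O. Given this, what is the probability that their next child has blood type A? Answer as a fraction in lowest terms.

Possible genotypes: Talia ∈ {I^A I^A, I^A i}; Carmen ∈ {I^A I^A, I^A i}.
Weight each parental genotype pair by prior × P(type-O child):
  I^A i × I^A i: posterior weight 1; P(next child type A) = 3/4.
Weighted sum = 3/4.

3/4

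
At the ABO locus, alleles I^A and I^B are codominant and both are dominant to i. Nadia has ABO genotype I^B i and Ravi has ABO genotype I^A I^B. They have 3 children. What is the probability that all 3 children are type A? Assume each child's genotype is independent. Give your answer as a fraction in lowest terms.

1/64

ABO cross I^B i × I^A I^B → 1/4 A, 1/2 B, 1/4 AB.
So P(type A) = 1/4 per child.
All 3 independent: (1/4)^3 = 1/64.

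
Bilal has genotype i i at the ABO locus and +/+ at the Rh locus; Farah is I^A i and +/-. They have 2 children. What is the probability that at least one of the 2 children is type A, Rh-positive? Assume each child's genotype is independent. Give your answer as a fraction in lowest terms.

3/4

ABO cross i i × I^A i → 1/2 O, 1/2 A.
Rh cross +/+ × +/- → 1 Rh+; so P(type A, Rh-positive) = 1/2 × 1 = 1/2 per child.
P(none) = (1/2)^2 = 1/4; P(at least one) = 1 − 1/4 = 3/4.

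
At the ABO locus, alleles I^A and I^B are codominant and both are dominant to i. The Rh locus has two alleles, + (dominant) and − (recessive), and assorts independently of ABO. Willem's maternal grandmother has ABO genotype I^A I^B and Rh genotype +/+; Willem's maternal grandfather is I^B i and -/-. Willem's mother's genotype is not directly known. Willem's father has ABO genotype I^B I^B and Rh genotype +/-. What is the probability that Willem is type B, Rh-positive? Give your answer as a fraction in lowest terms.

Willem's mother's ABO genotype from I^A I^B × I^B i: 1/4 I^A I^B, 1/4 I^A i, 1/4 I^B I^B, 1/4 I^B i.
Crossing each possibility with the father I^B I^B and summing P(type B): 1/4·1/2 + 1/4·1/2 + 1/4·1 + 1/4·1 = 3/4.
Similarly for Rh via the mother's Rh distribution: P(Rh+) = 3/4.
Independent loci: 3/4 × 3/4 = 9/16.

9/16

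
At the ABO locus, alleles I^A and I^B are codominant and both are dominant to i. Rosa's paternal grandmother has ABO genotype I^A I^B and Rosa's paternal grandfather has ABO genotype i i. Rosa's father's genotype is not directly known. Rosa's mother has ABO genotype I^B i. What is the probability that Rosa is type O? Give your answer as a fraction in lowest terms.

1/4

Rosa's father's ABO genotype from I^A I^B × i i: 1/2 I^A i, 1/2 I^B i.
Crossing each possibility with the mother I^B i and summing P(type O): 1/2·1/4 + 1/2·1/4 = 1/4.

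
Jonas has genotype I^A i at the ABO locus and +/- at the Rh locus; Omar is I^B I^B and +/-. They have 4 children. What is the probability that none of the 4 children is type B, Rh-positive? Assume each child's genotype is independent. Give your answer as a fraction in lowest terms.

ABO cross I^A i × I^B I^B → 1/2 B, 1/2 AB.
Rh cross +/- × +/- → 3/4 Rh+, 1/4 Rh-; so P(type B, Rh-positive) = 1/2 × 3/4 = 3/8 per child.
P(not type B, Rh-positive) = 5/8 for one child; (5/8)^4 = 625/4096.

625/4096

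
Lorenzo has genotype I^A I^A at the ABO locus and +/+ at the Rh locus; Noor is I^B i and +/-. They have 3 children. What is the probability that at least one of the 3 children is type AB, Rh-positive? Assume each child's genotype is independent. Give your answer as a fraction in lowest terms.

7/8

ABO cross I^A I^A × I^B i → 1/2 A, 1/2 AB.
Rh cross +/+ × +/- → 1 Rh+; so P(type AB, Rh-positive) = 1/2 × 1 = 1/2 per child.
P(none) = (1/2)^3 = 1/8; P(at least one) = 1 − 1/8 = 7/8.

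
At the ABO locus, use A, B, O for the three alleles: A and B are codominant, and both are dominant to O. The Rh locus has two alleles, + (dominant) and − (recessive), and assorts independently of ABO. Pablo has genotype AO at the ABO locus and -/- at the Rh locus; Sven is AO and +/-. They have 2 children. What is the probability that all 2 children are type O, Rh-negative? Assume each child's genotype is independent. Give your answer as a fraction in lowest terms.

ABO cross AO × AO → 1/4 O, 3/4 A.
Rh cross -/- × +/- → 1/2 Rh+, 1/2 Rh-; so P(type O, Rh-negative) = 1/4 × 1/2 = 1/8 per child.
All 2 independent: (1/8)^2 = 1/64.

1/64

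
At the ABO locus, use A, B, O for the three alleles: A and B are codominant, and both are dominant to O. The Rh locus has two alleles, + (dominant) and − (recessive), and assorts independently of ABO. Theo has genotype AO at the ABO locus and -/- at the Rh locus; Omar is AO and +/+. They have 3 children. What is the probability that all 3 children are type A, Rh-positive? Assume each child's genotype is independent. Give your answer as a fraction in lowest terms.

ABO cross AO × AO → 1/4 O, 3/4 A.
Rh cross -/- × +/+ → 1 Rh+; so P(type A, Rh-positive) = 3/4 × 1 = 3/4 per child.
All 3 independent: (3/4)^3 = 27/64.

27/64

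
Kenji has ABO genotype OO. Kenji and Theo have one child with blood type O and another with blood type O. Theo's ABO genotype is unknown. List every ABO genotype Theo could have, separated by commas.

AO, BO, OO

For each candidate genotype of Theo, check whether crossing it with OO can produce every observed child phenotype.
  AA → possible child types {A} ✗
  AB → possible child types {A, B} ✗
  AO → possible child types {O, A} ✓
  BB → possible child types {B} ✗
  BO → possible child types {O, B} ✓
  OO → possible child types {O} ✓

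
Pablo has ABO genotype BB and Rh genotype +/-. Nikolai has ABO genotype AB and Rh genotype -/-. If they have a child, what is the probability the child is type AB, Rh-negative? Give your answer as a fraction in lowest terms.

ABO cross BB × AB → offspring phenotypes: 1/2 B, 1/2 AB.
Rh cross +/- × -/- → 1/2 Rh+, 1/2 Rh-.
Independent loci: P(type AB, Rh-negative) = 1/2 × 1/2 = 1/4.

1/4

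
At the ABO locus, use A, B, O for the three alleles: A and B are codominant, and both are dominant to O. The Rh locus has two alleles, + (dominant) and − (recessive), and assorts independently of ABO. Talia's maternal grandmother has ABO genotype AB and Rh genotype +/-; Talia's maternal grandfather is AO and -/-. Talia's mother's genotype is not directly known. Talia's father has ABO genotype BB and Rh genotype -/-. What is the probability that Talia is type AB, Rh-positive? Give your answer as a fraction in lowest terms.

Talia's mother's ABO genotype from AB × AO: 1/4 AA, 1/4 AB, 1/4 AO, 1/4 BO.
Crossing each possibility with the father BB and summing P(type AB): 1/4·1 + 1/4·1/2 + 1/4·1/2 + 1/4·0 = 1/2.
Similarly for Rh via the mother's Rh distribution: P(Rh+) = 1/4.
Independent loci: 1/2 × 1/4 = 1/8.

1/8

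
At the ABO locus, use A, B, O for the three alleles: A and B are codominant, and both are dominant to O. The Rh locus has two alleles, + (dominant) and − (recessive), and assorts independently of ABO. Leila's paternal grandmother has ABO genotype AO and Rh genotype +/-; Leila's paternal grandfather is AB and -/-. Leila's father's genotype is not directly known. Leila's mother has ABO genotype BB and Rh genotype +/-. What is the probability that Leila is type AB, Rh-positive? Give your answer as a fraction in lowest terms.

Leila's father's ABO genotype from AO × AB: 1/4 AA, 1/4 AB, 1/4 AO, 1/4 BO.
Crossing each possibility with the mother BB and summing P(type AB): 1/4·1 + 1/4·1/2 + 1/4·1/2 + 1/4·0 = 1/2.
Similarly for Rh via the father's Rh distribution: P(Rh+) = 5/8.
Independent loci: 1/2 × 5/8 = 5/16.

5/16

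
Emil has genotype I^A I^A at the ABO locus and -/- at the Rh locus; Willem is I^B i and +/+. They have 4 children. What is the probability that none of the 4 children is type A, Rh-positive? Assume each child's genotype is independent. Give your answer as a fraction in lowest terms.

ABO cross I^A I^A × I^B i → 1/2 A, 1/2 AB.
Rh cross -/- × +/+ → 1 Rh+; so P(type A, Rh-positive) = 1/2 × 1 = 1/2 per child.
P(not type A, Rh-positive) = 1/2 for one child; (1/2)^4 = 1/16.

1/16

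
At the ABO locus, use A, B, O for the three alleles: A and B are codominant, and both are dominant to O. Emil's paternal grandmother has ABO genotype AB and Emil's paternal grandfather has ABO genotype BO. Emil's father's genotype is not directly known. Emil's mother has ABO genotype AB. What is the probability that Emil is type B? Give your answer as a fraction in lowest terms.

Emil's father's ABO genotype from AB × BO: 1/4 AB, 1/4 AO, 1/4 BB, 1/4 BO.
Crossing each possibility with the mother AB and summing P(type B): 1/4·1/4 + 1/4·1/4 + 1/4·1/2 + 1/4·1/2 = 3/8.

3/8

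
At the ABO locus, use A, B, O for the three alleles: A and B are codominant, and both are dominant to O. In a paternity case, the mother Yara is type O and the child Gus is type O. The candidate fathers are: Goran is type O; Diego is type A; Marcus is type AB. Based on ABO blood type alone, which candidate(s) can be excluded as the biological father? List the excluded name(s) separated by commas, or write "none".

Marcus

A candidate is excluded only if no genotype consistent with his phenotype could produce a type O child with a type O mother.
Marcus (type AB): no genotype consistent with that phenotype can produce a type-O child with a type-O mother.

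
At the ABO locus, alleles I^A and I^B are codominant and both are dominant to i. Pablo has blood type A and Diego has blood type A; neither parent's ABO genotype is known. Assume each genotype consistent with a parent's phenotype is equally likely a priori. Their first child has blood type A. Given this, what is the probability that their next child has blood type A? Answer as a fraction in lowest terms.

19/20

Possible genotypes: Pablo ∈ {I^A I^A, I^A i}; Diego ∈ {I^A I^A, I^A i}.
Weight each parental genotype pair by prior × P(type-A child):
  I^A I^A × I^A I^A: posterior weight 4/15; P(next child type A) = 1.
  I^A I^A × I^A i: posterior weight 4/15; P(next child type A) = 1.
  I^A i × I^A I^A: posterior weight 4/15; P(next child type A) = 1.
  I^A i × I^A i: posterior weight 1/5; P(next child type A) = 3/4.
Weighted sum = 19/20.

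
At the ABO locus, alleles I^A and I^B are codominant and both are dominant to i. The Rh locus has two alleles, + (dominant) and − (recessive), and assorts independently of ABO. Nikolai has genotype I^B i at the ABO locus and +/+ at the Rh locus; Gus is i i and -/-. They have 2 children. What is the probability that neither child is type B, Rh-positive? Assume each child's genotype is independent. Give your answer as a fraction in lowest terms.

ABO cross I^B i × i i → 1/2 O, 1/2 B.
Rh cross +/+ × -/- → 1 Rh+; so P(type B, Rh-positive) = 1/2 × 1 = 1/2 per child.
P(not type B, Rh-positive) = 1/2 for one child; (1/2)^2 = 1/4.

1/4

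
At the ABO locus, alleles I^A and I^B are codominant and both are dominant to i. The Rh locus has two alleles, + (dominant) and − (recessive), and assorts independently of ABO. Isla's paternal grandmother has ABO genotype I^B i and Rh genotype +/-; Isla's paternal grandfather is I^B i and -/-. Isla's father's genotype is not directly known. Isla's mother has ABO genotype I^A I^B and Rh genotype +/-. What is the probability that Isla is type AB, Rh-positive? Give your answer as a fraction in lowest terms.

Isla's father's ABO genotype from I^B i × I^B i: 1/4 I^B I^B, 1/2 I^B i, 1/4 i i.
Crossing each possibility with the mother I^A I^B and summing P(type AB): 1/4·1/2 + 1/2·1/4 + 1/4·0 = 1/4.
Similarly for Rh via the father's Rh distribution: P(Rh+) = 5/8.
Independent loci: 1/4 × 5/8 = 5/32.

5/32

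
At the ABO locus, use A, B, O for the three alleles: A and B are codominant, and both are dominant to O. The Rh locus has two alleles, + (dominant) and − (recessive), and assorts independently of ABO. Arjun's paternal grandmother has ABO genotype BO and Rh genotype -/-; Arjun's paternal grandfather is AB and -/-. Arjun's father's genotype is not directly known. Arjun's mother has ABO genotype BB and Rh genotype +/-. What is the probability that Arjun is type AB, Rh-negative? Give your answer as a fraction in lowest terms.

Arjun's father's ABO genotype from BO × AB: 1/4 AB, 1/4 AO, 1/4 BB, 1/4 BO.
Crossing each possibility with the mother BB and summing P(type AB): 1/4·1/2 + 1/4·1/2 + 1/4·0 + 1/4·0 = 1/4.
Similarly for Rh via the father's Rh distribution: P(Rh-) = 1/2.
Independent loci: 1/4 × 1/2 = 1/8.

1/8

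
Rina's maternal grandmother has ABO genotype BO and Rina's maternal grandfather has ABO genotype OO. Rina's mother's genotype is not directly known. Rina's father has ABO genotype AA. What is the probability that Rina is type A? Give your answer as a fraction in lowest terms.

3/4

Rina's mother's ABO genotype from BO × OO: 1/2 BO, 1/2 OO.
Crossing each possibility with the father AA and summing P(type A): 1/2·1/2 + 1/2·1 = 3/4.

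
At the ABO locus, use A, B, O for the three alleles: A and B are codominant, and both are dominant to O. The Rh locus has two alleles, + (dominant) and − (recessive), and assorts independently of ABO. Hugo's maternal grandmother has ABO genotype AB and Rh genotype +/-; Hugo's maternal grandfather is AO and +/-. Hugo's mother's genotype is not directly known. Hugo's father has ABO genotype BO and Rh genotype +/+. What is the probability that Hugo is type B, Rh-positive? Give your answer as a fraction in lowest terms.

Hugo's mother's ABO genotype from AB × AO: 1/4 AA, 1/4 AB, 1/4 AO, 1/4 BO.
Crossing each possibility with the father BO and summing P(type B): 1/4·0 + 1/4·1/2 + 1/4·1/4 + 1/4·3/4 = 3/8.
Similarly for Rh via the mother's Rh distribution: P(Rh+) = 1.
Independent loci: 3/8 × 1 = 3/8.

3/8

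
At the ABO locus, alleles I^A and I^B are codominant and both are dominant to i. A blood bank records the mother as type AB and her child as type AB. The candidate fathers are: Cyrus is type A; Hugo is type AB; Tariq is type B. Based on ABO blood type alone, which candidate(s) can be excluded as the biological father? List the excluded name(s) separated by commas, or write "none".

none

A candidate is excluded only if no genotype consistent with his phenotype could produce a type AB child with a type AB mother.
Every candidate has at least one consistent genotype combination, so none can be excluded.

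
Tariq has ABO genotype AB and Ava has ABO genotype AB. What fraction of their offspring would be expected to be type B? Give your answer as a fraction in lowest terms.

1/4

ABO cross AB × AB → offspring phenotypes: 1/4 A, 1/4 B, 1/2 AB.
So P(type B) = 1/4.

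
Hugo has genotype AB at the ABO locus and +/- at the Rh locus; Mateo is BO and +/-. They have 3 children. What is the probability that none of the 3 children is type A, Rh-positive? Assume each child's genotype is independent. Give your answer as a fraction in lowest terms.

2197/4096

ABO cross AB × BO → 1/4 A, 1/2 B, 1/4 AB.
Rh cross +/- × +/- → 3/4 Rh+, 1/4 Rh-; so P(type A, Rh-positive) = 1/4 × 3/4 = 3/16 per child.
P(not type A, Rh-positive) = 13/16 for one child; (13/16)^3 = 2197/4096.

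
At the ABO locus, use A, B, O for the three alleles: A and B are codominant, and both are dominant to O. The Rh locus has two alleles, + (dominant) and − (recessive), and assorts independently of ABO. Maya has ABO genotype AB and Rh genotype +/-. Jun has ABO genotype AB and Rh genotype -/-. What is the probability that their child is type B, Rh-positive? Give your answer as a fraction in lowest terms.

ABO cross AB × AB → offspring phenotypes: 1/4 A, 1/4 B, 1/2 AB.
Rh cross +/- × -/- → 1/2 Rh+, 1/2 Rh-.
Independent loci: P(type B, Rh-positive) = 1/4 × 1/2 = 1/8.

1/8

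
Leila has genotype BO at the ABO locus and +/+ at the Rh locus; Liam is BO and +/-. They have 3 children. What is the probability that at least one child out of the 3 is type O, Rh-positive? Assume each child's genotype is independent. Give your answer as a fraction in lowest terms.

37/64

ABO cross BO × BO → 1/4 O, 3/4 B.
Rh cross +/+ × +/- → 1 Rh+; so P(type O, Rh-positive) = 1/4 × 1 = 1/4 per child.
P(none) = (3/4)^3 = 27/64; P(at least one) = 1 − 27/64 = 37/64.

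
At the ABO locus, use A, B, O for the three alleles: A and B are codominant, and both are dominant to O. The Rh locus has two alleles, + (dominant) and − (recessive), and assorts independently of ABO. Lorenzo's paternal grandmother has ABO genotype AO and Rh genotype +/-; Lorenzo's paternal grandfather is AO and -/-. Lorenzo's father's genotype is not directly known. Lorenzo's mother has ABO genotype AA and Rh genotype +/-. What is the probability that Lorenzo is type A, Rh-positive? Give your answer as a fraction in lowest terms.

Lorenzo's father's ABO genotype from AO × AO: 1/4 AA, 1/2 AO, 1/4 OO.
Crossing each possibility with the mother AA and summing P(type A): 1/4·1 + 1/2·1 + 1/4·1 = 1.
Similarly for Rh via the father's Rh distribution: P(Rh+) = 5/8.
Independent loci: 1 × 5/8 = 5/8.

5/8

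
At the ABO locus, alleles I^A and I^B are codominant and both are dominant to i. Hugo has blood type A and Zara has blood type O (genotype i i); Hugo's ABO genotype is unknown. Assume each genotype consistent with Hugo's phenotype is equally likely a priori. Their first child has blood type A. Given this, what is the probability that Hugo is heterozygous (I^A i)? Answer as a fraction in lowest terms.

Possible genotypes: Hugo ∈ {I^A I^A, I^A i}; Zara ∈ {i i}.
Weight each parental genotype pair by prior × P(type-A child):
  I^A I^A × i i: posterior weight 2/3.
  I^A i × i i: posterior weight 1/3.
Sum the posterior weight over pairs where Hugo is I^A i: 1/3.

1/3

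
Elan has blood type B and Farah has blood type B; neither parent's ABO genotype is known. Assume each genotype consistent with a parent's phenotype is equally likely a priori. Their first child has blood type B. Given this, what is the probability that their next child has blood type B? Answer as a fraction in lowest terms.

19/20

Possible genotypes: Elan ∈ {I^B I^B, I^B i}; Farah ∈ {I^B I^B, I^B i}.
Weight each parental genotype pair by prior × P(type-B child):
  I^B I^B × I^B I^B: posterior weight 4/15; P(next child type B) = 1.
  I^B I^B × I^B i: posterior weight 4/15; P(next child type B) = 1.
  I^B i × I^B I^B: posterior weight 4/15; P(next child type B) = 1.
  I^B i × I^B i: posterior weight 1/5; P(next child type B) = 3/4.
Weighted sum = 19/20.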